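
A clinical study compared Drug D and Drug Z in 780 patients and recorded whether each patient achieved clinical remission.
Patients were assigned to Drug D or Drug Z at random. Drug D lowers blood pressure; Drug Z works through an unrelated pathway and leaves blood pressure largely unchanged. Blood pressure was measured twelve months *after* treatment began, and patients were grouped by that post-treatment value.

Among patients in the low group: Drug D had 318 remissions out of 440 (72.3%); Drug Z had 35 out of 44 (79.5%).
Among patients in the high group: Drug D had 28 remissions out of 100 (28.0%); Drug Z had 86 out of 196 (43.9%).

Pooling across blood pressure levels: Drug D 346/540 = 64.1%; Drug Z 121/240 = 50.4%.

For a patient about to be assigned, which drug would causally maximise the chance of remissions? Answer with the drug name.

Drug D

The stratified and pooled comparisons disagree (Drug Z wins within each blood pressure; Drug D wins overall), so the answer turns on the causal role of blood pressure.
Blood pressure is downstream of the drug. One should not condition on a consequence of treatment, so the overall rates are the right comparison.
Pooled: Drug D 64.1% vs Drug Z 50.4%; Drug D is higher overall.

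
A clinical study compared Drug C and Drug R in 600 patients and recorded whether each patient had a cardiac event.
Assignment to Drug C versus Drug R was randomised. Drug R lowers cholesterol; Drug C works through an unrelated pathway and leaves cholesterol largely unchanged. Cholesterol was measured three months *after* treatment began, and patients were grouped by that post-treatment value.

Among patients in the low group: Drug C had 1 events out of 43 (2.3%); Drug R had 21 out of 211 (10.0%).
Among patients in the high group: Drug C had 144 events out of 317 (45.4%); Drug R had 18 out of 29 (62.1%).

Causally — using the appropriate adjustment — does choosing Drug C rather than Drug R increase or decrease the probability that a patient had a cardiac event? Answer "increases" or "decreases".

increases

Cholesterol lies on the pathway drug → cholesterol → outcome, so adjusting for it blocks the indirect effect. For the total causal effect of drug, use the unadjusted pooled rates.
Pooled: Drug C 40.3% vs Drug R 16.2%; Drug R is lower overall.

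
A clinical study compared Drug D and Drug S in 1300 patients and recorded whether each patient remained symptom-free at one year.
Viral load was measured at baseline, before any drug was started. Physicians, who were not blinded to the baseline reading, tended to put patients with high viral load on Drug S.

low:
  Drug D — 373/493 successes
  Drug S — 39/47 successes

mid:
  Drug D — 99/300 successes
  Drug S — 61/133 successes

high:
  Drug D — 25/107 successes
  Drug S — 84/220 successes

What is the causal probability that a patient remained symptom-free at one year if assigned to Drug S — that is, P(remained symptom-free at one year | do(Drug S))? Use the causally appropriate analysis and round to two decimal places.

0.59

Drug S is higher inside every viral load stratum but Drug D is higher in aggregate. Whether to stratify depends on how viral load relates to the drug.
Here viral load is a common cause — it drives both which drug a case falls under and the outcome. The crude comparison mixes populations; the stratum-specific rates are the causally relevant ones.
Standardising Drug S to the population viral load mix: 0.415·39/47 + 0.333·61/133 + 0.252·84/220 = 0.593.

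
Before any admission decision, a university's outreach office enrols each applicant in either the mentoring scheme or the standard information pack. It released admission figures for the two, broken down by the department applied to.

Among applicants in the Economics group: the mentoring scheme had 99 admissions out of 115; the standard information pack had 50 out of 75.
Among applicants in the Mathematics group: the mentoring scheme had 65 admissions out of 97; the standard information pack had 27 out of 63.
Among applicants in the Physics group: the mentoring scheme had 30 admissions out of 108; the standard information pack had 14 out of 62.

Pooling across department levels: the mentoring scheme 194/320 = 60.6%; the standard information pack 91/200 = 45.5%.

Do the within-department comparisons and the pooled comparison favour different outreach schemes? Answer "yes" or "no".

Within each department level (Economics 86.1% vs 66.7%; Mathematics 67.0% vs 42.9%; Physics 27.8% vs 22.6%), the mentoring scheme has the higher rate every time. Pooled: 60.6% vs 45.5% — the mentoring scheme has the higher rate overall. They agree.

no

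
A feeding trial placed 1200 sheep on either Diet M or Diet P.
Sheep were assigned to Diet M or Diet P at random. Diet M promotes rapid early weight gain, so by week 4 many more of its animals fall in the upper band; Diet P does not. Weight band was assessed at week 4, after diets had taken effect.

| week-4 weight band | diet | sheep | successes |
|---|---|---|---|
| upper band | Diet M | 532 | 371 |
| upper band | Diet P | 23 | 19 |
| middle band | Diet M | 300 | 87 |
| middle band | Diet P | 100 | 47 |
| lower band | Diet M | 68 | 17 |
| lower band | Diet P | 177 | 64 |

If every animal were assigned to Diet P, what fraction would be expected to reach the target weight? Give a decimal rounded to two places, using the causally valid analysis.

0.43

The stratified and pooled comparisons disagree (Diet P wins within each week-4 weight band; Diet M wins overall), so the answer turns on the causal role of week-4 weight band.
Week-4 weight band is recorded after the diet and is itself shifted by it — it sits on the causal path from diet to outcome. Conditioning on a mediator would strip out part of the effect we want; the pooled comparison gives the total causal effect.
So P(outcome | do(Diet P)) is just the pooled rate for Diet P: 130/300 = 0.433.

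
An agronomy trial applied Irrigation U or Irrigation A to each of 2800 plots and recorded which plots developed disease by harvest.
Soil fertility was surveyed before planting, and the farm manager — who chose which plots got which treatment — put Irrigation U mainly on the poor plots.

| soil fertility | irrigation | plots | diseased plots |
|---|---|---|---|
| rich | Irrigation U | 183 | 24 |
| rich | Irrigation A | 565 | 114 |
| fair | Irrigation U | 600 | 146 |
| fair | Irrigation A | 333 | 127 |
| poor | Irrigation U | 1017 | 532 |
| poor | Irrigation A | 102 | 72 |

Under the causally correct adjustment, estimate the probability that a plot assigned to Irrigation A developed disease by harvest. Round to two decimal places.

The imbalance in soil fertility arose from how plots were allocated, not from anything the irrigation did; and soil fertility independently affects the outcome. The pooled gap is confounded — condition on soil fertility.
Standardising Irrigation A to the population soil fertility mix: 0.267·114/565 + 0.333·127/333 + 0.400·72/102 = 0.463.

0.46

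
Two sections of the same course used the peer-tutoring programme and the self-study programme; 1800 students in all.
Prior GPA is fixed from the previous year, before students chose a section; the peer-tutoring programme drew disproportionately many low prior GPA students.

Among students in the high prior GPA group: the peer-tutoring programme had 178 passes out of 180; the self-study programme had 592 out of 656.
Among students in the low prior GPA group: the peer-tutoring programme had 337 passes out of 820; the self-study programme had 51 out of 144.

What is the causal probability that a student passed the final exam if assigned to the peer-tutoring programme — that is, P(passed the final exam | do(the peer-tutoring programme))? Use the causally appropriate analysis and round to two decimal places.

0.68

Within every prior GPA band level the peer-tutoring programme has the higher rate, yet pooled the self-study programme does — Simpson's reversal.
Prior GPA band is set before the teaching method has any effect — it is not caused by the teaching method — and it independently drives the outcome. That makes it a confounder, so the causal comparison is within prior GPA band levels.
Standardising the peer-tutoring programme to the population prior GPA band mix: 0.464·178/180 + 0.536·337/820 = 0.679.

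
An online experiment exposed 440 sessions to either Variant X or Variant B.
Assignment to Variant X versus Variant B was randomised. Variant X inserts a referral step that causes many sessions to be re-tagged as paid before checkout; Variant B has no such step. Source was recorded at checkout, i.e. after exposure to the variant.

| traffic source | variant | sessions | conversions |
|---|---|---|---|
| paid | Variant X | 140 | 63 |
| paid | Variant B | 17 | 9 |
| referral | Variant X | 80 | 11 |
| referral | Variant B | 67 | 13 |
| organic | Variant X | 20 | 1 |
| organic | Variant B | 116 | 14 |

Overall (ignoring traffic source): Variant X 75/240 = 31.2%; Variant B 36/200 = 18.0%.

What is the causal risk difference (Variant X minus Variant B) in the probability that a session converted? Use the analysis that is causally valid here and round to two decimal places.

Variant B is higher inside every traffic source stratum but Variant X is higher in aggregate. Whether to stratify depends on how traffic source relates to the variant.
The distribution of traffic source is itself part of what the variant does — it is an intermediate outcome. Holding it fixed would remove that part of the effect; the total effect is the pooled difference.
The causal difference is the pooled difference: 0.312 − 0.180 = +0.133.

+0.13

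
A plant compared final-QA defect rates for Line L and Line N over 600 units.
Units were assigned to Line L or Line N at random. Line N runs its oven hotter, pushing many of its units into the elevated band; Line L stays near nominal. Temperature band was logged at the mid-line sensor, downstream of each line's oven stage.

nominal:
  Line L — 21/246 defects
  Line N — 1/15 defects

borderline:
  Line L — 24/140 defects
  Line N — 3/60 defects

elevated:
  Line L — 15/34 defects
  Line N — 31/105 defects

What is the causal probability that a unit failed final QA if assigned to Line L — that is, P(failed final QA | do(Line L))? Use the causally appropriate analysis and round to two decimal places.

0.14

The stratified and pooled comparisons disagree (Line N wins within each in-process temperature band; Line L wins overall), so the answer turns on the causal role of in-process temperature band.
In-process temperature band lies on the pathway line → in-process temperature band → outcome, so adjusting for it blocks the indirect effect. For the total causal effect of line, use the unadjusted pooled rates.
So P(outcome | do(Line L)) is just the pooled rate for Line L: 60/420 = 0.143.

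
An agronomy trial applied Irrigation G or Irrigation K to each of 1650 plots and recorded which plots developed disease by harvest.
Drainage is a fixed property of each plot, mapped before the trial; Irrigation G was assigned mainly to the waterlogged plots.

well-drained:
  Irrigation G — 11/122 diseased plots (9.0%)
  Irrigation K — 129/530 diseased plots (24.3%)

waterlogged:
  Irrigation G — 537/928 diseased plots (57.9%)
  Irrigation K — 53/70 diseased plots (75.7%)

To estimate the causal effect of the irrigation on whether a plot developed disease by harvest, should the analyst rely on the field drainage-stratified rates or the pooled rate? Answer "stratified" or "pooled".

The field drainage-specific comparison favours Irrigation G throughout, but the pooled figures favour Irrigation K. The question is whether to condition on field drainage.
Field drainage differs across irrigations for reasons unrelated to any effect of the irrigation itself, and it separately predicts the outcome — a classic confounder. We must compare within field drainage levels.
Within each level — well-drained: 9.0% vs 24.3%; waterlogged: 57.9% vs 75.7% — Irrigation G is lower every time.

stratified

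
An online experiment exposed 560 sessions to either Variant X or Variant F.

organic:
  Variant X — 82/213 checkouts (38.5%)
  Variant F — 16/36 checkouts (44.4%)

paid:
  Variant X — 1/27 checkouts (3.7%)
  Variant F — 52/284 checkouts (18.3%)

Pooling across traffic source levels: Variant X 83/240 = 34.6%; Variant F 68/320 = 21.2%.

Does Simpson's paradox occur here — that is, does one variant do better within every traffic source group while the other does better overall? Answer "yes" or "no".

yes

Within each traffic source level (organic 38.5% vs 44.4%; paid 3.7% vs 18.3%), Variant F has the higher rate every time. Pooled: 34.6% vs 21.2% — Variant X has the higher rate overall. The two comparisons disagree.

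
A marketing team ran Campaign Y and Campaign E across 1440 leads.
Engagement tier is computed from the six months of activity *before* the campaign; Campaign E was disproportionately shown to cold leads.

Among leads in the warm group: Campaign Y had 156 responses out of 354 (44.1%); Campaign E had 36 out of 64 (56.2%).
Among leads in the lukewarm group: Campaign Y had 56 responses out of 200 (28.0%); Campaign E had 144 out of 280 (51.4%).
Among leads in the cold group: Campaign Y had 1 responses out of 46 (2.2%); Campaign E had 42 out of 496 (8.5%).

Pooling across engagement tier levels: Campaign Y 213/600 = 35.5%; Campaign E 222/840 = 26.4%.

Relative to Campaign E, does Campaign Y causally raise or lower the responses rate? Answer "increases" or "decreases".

decreases

The imbalance in engagement tier arose from how leads were allocated, not from anything the campaign did; and engagement tier independently affects the outcome. The pooled gap is confounded — condition on engagement tier.
Within each level — warm: 44.1% vs 56.2%; lukewarm: 28.0% vs 51.4%; cold: 2.2% vs 8.5% — Campaign E is higher every time.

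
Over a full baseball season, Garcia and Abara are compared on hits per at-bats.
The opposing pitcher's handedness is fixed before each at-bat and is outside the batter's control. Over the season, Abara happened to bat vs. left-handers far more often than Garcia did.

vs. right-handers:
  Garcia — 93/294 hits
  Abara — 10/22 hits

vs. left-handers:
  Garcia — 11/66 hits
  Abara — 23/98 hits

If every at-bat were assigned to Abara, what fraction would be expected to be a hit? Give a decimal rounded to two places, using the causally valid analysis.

0.38

Pitcher handedness differs across players for reasons unrelated to any effect of the player itself, and it separately predicts the outcome — a classic confounder. We must compare within pitcher handedness levels.
Standardising Abara to the population pitcher handedness mix: 0.658·10/22 + 0.342·23/98 = 0.379.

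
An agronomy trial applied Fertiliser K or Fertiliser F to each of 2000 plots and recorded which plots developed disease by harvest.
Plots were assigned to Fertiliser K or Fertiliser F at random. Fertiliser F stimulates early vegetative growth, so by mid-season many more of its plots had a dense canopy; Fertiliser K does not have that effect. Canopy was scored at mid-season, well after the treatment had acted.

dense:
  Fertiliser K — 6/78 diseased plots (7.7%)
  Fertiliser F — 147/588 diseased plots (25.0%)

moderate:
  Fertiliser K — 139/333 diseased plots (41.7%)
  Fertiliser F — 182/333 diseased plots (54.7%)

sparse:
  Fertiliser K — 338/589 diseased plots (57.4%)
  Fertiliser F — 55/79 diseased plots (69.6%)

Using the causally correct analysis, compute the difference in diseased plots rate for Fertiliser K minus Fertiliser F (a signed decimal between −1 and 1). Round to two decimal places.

Stratifying would compare fertilisers among plots the fertilisers themselves sorted into mid-season canopy groups — a form of selection on an intermediate. The unconditioned pooled rates give the total causal effect.
The causal difference is the pooled difference: 0.483 − 0.384 = +0.099.

+0.10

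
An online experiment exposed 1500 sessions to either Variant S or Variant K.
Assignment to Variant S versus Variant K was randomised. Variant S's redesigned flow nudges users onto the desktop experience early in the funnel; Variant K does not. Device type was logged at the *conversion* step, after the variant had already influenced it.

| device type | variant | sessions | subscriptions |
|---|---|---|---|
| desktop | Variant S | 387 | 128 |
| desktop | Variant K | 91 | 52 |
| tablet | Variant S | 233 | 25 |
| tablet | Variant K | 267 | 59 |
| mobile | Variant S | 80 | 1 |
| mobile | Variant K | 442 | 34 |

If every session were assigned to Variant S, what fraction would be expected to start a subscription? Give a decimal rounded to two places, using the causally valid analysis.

0.22

Within every device type level Variant K has the higher rate, yet pooled Variant S does — Simpson's reversal.
Device type lies on the pathway variant → device type → outcome, so adjusting for it blocks the indirect effect. For the total causal effect of variant, use the unadjusted pooled rates.
So P(outcome | do(Variant S)) is just the pooled rate for Variant S: 154/700 = 0.220.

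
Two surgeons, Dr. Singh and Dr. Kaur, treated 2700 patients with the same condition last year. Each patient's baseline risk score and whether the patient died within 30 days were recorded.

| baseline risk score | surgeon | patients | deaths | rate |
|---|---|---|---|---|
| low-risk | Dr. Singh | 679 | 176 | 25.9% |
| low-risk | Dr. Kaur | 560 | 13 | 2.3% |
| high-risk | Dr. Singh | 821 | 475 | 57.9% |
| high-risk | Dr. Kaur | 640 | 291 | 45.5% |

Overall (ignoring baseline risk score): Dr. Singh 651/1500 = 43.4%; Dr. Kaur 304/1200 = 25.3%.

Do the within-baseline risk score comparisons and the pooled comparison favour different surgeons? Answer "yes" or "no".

no

Within each baseline risk score level (low-risk 25.9% vs 2.3%; high-risk 57.9% vs 45.5%), Dr. Kaur has the lower rate every time. Pooled: 43.4% vs 25.3% — Dr. Kaur has the lower rate overall. They agree.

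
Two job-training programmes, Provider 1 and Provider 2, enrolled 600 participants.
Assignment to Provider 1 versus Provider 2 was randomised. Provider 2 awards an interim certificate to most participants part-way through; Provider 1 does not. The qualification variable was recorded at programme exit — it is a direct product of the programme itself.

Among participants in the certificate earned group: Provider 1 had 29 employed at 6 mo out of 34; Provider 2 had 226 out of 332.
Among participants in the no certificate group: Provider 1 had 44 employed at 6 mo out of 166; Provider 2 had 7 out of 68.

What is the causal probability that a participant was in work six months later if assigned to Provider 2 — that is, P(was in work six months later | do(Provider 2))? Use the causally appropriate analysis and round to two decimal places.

0.58

Stratifying would compare programmes among participants the programmes themselves sorted into qualification attained during the programme groups — a form of selection on an intermediate. The unconditioned pooled rates give the total causal effect.
So P(outcome | do(Provider 2)) is just the pooled rate for Provider 2: 233/400 = 0.583.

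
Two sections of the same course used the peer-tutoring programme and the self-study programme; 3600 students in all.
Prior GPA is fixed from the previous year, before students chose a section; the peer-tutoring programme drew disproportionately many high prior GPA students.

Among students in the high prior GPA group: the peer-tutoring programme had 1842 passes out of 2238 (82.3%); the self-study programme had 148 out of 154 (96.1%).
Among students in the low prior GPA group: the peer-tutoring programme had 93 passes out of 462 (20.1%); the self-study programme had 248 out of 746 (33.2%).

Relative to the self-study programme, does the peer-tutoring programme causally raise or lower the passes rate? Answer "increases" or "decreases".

The stratified and pooled comparisons disagree (the self-study programme wins within each prior GPA band; the peer-tutoring programme wins overall), so the answer turns on the causal role of prior GPA band.
The imbalance in prior GPA band arose from how students were allocated, not from anything the teaching method did; and prior GPA band independently affects the outcome. The pooled gap is confounded — condition on prior GPA band.
Within each level — high prior GPA: 82.3% vs 96.1%; low prior GPA: 20.1% vs 33.2% — the self-study programme is higher every time.

decreases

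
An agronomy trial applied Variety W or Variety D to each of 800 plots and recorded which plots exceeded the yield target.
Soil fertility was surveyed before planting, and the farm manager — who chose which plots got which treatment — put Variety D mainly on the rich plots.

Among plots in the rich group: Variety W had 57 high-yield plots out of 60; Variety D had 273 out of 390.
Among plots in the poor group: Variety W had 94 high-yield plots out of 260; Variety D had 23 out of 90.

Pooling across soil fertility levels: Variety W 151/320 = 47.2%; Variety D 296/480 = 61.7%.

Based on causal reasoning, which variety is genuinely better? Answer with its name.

Variety W is higher inside every soil fertility stratum but Variety D is higher in aggregate. Whether to stratify depends on how soil fertility relates to the variety.
Soil fertility satisfies the back-door criterion: it is not a descendant of the variety, and it blocks the spurious path from variety to outcome. Adjusting for it (i.e., using the within-soil fertility rates) gives the causal effect.
Within each level — rich: 95.0% vs 70.0%; poor: 36.2% vs 25.6% — Variety W is higher every time.

Variety W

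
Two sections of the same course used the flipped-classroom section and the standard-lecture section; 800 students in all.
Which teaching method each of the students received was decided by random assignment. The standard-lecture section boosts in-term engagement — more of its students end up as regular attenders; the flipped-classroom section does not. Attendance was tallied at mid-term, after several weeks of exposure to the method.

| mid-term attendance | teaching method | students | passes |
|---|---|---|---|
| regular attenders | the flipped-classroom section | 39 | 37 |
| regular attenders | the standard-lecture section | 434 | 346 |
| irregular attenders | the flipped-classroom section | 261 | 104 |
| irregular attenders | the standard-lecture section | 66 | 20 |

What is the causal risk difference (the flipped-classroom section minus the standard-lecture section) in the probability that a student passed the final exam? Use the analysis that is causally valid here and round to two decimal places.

-0.26

Stratifying would compare teaching methods among students the teaching methods themselves sorted into mid-term attendance groups — a form of selection on an intermediate. The unconditioned pooled rates give the total causal effect.
The causal difference is the pooled difference: 0.470 − 0.732 = -0.262.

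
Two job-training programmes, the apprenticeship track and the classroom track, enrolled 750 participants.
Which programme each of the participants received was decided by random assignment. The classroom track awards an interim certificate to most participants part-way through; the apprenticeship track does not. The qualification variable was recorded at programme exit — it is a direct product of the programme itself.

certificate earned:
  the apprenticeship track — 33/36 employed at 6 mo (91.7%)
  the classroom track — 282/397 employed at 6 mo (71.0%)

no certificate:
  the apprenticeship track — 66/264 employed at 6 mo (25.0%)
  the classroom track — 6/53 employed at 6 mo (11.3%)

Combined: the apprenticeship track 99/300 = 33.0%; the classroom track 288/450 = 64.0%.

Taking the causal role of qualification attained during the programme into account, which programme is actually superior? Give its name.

Qualification attained during the programme is recorded after the programme and is itself shifted by it — it sits on the causal path from programme to outcome. Conditioning on a mediator would strip out part of the effect we want; the pooled comparison gives the total causal effect.
Pooled: the apprenticeship track 33.0% vs the classroom track 64.0%; the classroom track is higher overall.

the classroom track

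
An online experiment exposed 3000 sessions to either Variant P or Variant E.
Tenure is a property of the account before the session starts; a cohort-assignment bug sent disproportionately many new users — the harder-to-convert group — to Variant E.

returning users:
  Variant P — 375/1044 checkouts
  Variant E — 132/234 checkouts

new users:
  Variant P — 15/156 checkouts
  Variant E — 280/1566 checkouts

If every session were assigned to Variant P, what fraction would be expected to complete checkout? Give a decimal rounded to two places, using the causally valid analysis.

0.21

Since user tenure is a pre-existing factor (not a product of the variant) and it affects the outcome on its own, it is a confounder. The stratified rates, not the pooled rate, identify the causal effect.
Standardising Variant P to the population user tenure mix: 0.426·375/1044 + 0.574·15/156 = 0.208.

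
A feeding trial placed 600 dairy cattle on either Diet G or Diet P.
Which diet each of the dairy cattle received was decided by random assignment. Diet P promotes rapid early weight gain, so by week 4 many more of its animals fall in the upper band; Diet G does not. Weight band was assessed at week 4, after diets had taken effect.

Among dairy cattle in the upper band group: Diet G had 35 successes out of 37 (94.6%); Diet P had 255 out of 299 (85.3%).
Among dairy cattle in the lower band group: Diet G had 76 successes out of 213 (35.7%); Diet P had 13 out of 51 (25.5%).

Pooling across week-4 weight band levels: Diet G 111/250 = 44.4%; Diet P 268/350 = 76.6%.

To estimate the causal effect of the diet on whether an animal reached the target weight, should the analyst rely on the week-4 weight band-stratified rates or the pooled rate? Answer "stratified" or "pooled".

Stratifying would compare diets among dairy cattle the diets themselves sorted into week-4 weight band groups — a form of selection on an intermediate. The unconditioned pooled rates give the total causal effect.
Pooled: Diet G 44.4% vs Diet P 76.6%; Diet P is higher overall.

pooled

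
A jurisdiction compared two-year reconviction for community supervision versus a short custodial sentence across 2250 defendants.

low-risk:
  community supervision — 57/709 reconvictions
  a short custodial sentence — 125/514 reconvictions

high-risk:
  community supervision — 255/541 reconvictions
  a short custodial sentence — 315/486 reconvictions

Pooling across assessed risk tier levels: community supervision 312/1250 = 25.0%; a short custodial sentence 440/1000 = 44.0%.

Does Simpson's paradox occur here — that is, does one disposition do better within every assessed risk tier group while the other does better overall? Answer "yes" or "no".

no

Within each assessed risk tier level (low-risk 8.0% vs 24.3%; high-risk 47.1% vs 64.8%), community supervision has the lower rate every time. Pooled: 25.0% vs 44.0% — community supervision has the lower rate overall. They agree.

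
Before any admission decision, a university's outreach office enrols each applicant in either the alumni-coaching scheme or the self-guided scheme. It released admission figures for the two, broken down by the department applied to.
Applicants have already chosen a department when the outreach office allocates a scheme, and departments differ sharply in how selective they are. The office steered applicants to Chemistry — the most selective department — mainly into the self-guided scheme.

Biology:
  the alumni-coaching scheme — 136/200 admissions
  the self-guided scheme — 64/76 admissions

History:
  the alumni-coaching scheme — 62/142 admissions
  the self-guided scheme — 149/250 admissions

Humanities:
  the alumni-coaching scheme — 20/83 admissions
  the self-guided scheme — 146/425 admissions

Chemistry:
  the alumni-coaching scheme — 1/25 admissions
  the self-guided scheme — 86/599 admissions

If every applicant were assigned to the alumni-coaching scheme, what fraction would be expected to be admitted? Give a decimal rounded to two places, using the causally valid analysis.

0.28

Since department is a pre-existing factor (not a product of the outreach scheme) and it affects the outcome on its own, it is a confounder. The stratified rates, not the pooled rate, identify the causal effect.
Standardising the alumni-coaching scheme to the population department mix: 0.153·136/200 + 0.218·62/142 + 0.282·20/83 + 0.347·1/25 = 0.281.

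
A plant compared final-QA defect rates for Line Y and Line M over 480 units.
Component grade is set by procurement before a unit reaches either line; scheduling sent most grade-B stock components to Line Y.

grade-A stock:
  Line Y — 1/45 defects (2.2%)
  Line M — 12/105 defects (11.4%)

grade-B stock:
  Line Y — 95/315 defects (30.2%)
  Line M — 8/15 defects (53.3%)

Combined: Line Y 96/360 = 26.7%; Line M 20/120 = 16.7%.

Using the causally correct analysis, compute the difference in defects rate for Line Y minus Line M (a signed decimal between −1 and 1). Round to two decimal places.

The stratified and pooled comparisons disagree (Line Y wins within each component grade; Line M wins overall), so the answer turns on the causal role of component grade.
Component grade satisfies the back-door criterion: it is not a descendant of the line, and it blocks the spurious path from line to outcome. Adjusting for it (i.e., using the within-component grade rates) gives the causal effect.
Adjusting over the population distribution of component grade: 0.312·(0.022−0.114) + 0.688·(0.302−0.533) = -0.188.

-0.19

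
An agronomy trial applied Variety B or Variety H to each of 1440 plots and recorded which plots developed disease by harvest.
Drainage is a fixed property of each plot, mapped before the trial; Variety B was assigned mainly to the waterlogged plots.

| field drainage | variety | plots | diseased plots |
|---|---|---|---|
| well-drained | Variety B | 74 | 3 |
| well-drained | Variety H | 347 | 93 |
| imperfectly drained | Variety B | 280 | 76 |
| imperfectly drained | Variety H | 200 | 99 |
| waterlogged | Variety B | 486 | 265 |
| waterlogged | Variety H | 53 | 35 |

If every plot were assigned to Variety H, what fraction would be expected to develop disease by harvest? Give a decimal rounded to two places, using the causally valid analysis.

0.49

Here field drainage is a common cause — it drives both which variety a case falls under and the outcome. The crude comparison mixes populations; the stratum-specific rates are the causally relevant ones.
Standardising Variety H to the population field drainage mix: 0.292·93/347 + 0.333·99/200 + 0.374·35/53 = 0.491.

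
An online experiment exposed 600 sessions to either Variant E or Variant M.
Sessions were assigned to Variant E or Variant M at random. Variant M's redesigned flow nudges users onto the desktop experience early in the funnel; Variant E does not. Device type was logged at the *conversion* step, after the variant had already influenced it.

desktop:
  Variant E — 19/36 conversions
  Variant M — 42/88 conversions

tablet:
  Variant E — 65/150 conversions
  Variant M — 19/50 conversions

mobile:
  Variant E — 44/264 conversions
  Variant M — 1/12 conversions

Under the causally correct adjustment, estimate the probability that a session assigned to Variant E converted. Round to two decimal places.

0.28

The distribution of device type is itself part of what the variant does — it is an intermediate outcome. Holding it fixed would remove that part of the effect; the total effect is the pooled difference.
So P(outcome | do(Variant E)) is just the pooled rate for Variant E: 128/450 = 0.284.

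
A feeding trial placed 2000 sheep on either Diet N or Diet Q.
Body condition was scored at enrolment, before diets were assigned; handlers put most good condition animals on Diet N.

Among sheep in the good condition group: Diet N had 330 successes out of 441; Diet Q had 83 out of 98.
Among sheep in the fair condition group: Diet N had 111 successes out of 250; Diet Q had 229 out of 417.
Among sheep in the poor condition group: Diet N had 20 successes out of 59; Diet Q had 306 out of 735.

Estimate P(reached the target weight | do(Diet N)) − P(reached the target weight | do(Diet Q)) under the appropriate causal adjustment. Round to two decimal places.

-0.09

The imbalance in starting body condition arose from how sheep were allocated, not from anything the diet did; and starting body condition independently affects the outcome. The pooled gap is confounded — condition on starting body condition.
Adjusting over the population distribution of starting body condition: 0.270·(0.748−0.847) + 0.334·(0.444−0.549) + 0.397·(0.339−0.416) = -0.092.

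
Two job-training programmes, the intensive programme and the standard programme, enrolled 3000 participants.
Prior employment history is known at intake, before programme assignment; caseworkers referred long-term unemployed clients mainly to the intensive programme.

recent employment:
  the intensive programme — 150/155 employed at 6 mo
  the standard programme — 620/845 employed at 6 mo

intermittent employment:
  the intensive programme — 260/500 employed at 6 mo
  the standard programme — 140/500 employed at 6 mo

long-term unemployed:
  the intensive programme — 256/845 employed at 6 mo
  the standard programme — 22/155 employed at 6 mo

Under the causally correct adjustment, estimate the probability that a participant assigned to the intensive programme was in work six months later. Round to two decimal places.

Prior employment history differs across programmes for reasons unrelated to any effect of the programme itself, and it separately predicts the outcome — a classic confounder. We must compare within prior employment history levels.
Standardising the intensive programme to the population prior employment history mix: 0.333·150/155 + 0.333·260/500 + 0.333·256/845 = 0.597.

0.60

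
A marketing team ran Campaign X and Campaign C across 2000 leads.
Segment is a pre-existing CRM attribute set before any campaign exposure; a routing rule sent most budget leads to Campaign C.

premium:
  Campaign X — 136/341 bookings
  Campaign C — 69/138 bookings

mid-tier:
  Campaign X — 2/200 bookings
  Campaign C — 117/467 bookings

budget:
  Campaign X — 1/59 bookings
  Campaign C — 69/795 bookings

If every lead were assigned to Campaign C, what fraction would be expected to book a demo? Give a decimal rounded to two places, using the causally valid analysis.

0.24

The stratified and pooled comparisons disagree (Campaign C wins within each customer segment; Campaign X wins overall), so the answer turns on the causal role of customer segment.
Customer segment differs across campaigns for reasons unrelated to any effect of the campaign itself, and it separately predicts the outcome — a classic confounder. We must compare within customer segment levels.
Standardising Campaign C to the population customer segment mix: 0.239·69/138 + 0.334·117/467 + 0.427·69/795 = 0.240.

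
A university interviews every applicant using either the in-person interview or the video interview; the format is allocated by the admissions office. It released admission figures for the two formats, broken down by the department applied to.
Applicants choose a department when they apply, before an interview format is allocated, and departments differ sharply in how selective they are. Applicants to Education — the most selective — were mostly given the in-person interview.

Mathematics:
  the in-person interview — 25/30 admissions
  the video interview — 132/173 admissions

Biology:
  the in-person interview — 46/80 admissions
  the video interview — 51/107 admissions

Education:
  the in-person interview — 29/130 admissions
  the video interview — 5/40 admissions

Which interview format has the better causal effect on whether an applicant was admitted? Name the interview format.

the in-person interview

Nothing the interview format does changes department; the imbalance is an allocation artefact. With department also predicting the outcome, the pooled figure is confounded, and the within-stratum comparison is the causal one.
Within each level — Mathematics: 83.3% vs 76.3%; Biology: 57.5% vs 47.7%; Education: 22.3% vs 12.5% — the in-person interview is higher every time.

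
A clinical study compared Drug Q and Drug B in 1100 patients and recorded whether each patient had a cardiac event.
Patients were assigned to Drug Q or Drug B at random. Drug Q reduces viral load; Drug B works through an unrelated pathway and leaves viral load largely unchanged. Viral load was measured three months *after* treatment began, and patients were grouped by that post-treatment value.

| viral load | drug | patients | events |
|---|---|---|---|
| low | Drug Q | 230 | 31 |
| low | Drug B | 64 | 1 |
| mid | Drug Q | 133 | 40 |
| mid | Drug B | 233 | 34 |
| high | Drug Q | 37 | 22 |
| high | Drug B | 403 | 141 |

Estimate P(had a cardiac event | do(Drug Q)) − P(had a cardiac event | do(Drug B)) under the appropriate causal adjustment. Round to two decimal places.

-0.02

The viral load-specific comparison favours Drug B throughout, but the pooled figures favour Drug Q. The question is whether to condition on viral load.
The distribution of viral load is itself part of what the drug does — it is an intermediate outcome. Holding it fixed would remove that part of the effect; the total effect is the pooled difference.
The causal difference is the pooled difference: 0.233 − 0.251 = -0.019.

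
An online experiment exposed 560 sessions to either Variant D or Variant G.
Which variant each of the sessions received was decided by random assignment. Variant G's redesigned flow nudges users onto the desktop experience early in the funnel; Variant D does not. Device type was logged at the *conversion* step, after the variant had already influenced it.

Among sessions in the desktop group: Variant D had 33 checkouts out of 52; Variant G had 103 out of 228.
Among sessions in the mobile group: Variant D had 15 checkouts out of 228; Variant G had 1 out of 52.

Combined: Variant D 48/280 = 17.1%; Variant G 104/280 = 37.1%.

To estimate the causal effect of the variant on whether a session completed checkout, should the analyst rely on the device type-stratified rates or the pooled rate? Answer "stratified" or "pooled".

pooled

Device type is recorded after the variant and is itself shifted by it — it sits on the causal path from variant to outcome. Conditioning on a mediator would strip out part of the effect we want; the pooled comparison gives the total causal effect.
Pooled: Variant D 17.1% vs Variant G 37.1%; Variant G is higher overall.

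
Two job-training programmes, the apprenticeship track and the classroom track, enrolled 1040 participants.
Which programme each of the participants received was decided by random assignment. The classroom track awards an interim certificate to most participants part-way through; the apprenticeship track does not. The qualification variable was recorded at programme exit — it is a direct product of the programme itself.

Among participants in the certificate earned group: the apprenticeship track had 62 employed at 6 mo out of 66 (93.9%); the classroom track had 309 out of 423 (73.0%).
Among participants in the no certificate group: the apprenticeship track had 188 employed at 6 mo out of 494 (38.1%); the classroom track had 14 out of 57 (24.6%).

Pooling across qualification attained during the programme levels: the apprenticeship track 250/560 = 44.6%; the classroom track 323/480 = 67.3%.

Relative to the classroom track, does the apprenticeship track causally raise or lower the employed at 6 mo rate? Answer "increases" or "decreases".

The qualification attained during the programme-specific comparison favours the apprenticeship track throughout, but the pooled figures favour the classroom track. The question is whether to condition on qualification attained during the programme.
Qualification attained during the programme lies on the pathway programme → qualification attained during the programme → outcome, so adjusting for it blocks the indirect effect. For the total causal effect of programme, use the unadjusted pooled rates.
Pooled: the apprenticeship track 44.6% vs the classroom track 67.3%; the classroom track is higher overall.

decreases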